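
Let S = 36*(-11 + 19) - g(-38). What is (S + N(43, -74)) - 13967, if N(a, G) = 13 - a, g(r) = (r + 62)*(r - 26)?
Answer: -12173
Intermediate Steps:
g(r) = (-26 + r)*(62 + r) (g(r) = (62 + r)*(-26 + r) = (-26 + r)*(62 + r))
S = 1824 (S = 36*(-11 + 19) - (-1612 + (-38)² + 36*(-38)) = 36*8 - (-1612 + 1444 - 1368) = 288 - 1*(-1536) = 288 + 1536 = 1824)
(S + N(43, -74)) - 13967 = (1824 + (13 - 1*43)) - 13967 = (1824 + (13 - 43)) - 13967 = (1824 - 30) - 13967 = 1794 - 13967 = -12173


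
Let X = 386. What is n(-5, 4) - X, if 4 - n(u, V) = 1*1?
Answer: -383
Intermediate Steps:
n(u, V) = 3 (n(u, V) = 4 - 1 = 3)
n(-5, 4) - X = 3 - 1*386 = 3 - 386 = -383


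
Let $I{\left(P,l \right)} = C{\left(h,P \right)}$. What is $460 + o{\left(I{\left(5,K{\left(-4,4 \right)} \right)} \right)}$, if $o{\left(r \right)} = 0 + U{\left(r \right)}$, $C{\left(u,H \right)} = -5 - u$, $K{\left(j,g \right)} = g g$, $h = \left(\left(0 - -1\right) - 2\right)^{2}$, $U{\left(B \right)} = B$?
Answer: $454$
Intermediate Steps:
$h = 1$ ($h = \left(\left(0 + 1\right) - 2\right)^{2} = \left(1 - 2\right)^{2} = \left(-1\right)^{2} = 1$)
$K{\left(j,g \right)} = g^{2}$
$I{\left(P,l \right)} = -6$ ($I{\left(P,l \right)} = -5 - 1 = -6$)
$o{\left(r \right)} = r$ ($o{\left(r \right)} = 0 + r = r$)
$460 + o{\left(I{\left(5,K{\left(-4,4 \right)} \right)} \right)} = 460 - 6 = 454$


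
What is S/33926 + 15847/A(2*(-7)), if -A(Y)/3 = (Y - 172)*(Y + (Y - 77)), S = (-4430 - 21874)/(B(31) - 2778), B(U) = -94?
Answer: -96407423339/356796519030 ≈ -0.27020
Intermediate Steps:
S = 3288/359 (S = (-4430 - 21874)/(-94 - 2778) = -26304/(-2872) = -26304*(-1/2872) = 3288/359 ≈ 9.1588)
A(Y) = -3*(-172 + Y)*(-77 + 2*Y) (A(Y) = -3*(Y - 172)*(Y + (Y - 77)) = -3*(-172 + Y)*(Y + (-77 + Y)) = -3*(-172 + Y)*(-77 + 2*Y))
S/33926 + 15847/A(2*(-7)) = (3288/359)/33926 + 15847/(-39732 - 6*(2*(-7))**2 + 1263*(2*(-7))) = (3288/359)*(1/33926) + 15847/(-39732 - 6*(-14)**2 + 1263*(-14)) = 1644/6089717 + 15847/(-39732 - 6*196 - 17682) = 1644/6089717 + 15847/(-39732 - 1176 - 17682) = 1644/6089717 + 15847/(-58590) = 1644/6089717 + 15847*(-1/58590) = 1644/6089717 - 15847/58590 = -96407423339/356796519030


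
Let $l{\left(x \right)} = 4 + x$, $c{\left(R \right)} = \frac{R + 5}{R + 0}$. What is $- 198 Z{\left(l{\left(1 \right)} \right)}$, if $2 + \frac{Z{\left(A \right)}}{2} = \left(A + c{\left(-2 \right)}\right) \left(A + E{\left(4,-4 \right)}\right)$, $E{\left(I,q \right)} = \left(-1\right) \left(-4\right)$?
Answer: $-11682$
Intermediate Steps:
$c{\left(R \right)} = \frac{5 + R}{R}$
$E{\left(I,q \right)} = 4$
$Z{\left(A \right)} = -4 + 2 \left(4 + A\right) \left(- \frac{3}{2} + A\right)$ ($Z{\left(A \right)} = -4 + 2 \left(A + \frac{5 - 2}{-2}\right) \left(A + 4\right) = -4 + 2 \left(A - \frac{3}{2}\right) \left(4 + A\right) = -4 + 2 \left(- \frac{3}{2} + A\right) \left(4 + A\right) = -4 + 2 \left(4 + A\right) \left(- \frac{3}{2} + A\right)$)
$- 198 Z{\left(l{\left(1 \right)} \right)} = - 198 \left(-16 + 2 \left(4 + 1\right)^{2} + 5 \left(4 + 1\right)\right) = - 198 \left(-16 + 2 \cdot 5^{2} + 5 \cdot 5\right) = - 198 \left(-16 + 2 \cdot 25 + 25\right) = - 198 \left(-16 + 50 + 25\right) = \left(-198\right) 59 = -11682$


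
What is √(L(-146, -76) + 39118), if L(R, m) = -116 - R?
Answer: 2*√9787 ≈ 197.86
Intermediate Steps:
√(L(-146, -76) + 39118) = √((-116 - 1*(-146)) + 39118) = √((-116 + 146) + 39118) = √(30 + 39118) = √39148 = 2*√9787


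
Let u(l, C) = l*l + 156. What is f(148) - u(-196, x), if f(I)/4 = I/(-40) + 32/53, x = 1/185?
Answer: -10224862/265 ≈ -38584.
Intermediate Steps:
x = 1/185 ≈ 0.0054054
f(I) = 128/53 - I/10 (f(I) = 4*(I/(-40) + 32/53) = 4*(I*(-1/40) + 32*(1/53)) = 4*(-I/40 + 32/53) = 4*(32/53 - I/40) = 128/53 - I/10)
u(l, C) = 156 + l² (u(l, C) = l² + 156 = 156 + l²)
f(148) - u(-196, x) = (128/53 - ⅒*148) - (156 + (-196)²) = (128/53 - 74/5) - (156 + 38416) = -3282/265 - 1*38572 = -3282/265 - 38572 = -10224862/265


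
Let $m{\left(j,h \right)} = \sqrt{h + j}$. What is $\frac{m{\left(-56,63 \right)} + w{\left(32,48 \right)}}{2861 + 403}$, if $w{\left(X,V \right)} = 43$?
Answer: $\frac{43}{3264} + \frac{\sqrt{7}}{3264} \approx 0.013985$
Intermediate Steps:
$\frac{m{\left(-56,63 \right)} + w{\left(32,48 \right)}}{2861 + 403} = \frac{\sqrt{63 - 56} + 43}{2861 + 403} = \frac{\sqrt{7} + 43}{3264} = \left(43 + \sqrt{7}\right) \frac{1}{3264} = \frac{43}{3264} + \frac{\sqrt{7}}{3264}$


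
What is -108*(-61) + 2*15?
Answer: 6618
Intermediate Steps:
-108*(-61) + 2*15 = 6588 + 30 = 6618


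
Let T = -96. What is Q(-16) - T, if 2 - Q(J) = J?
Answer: 114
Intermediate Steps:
Q(J) = 2 - J
Q(-16) - T = (2 - 1*(-16)) - 1*(-96) = (2 + 16) + 96 = 18 + 96 = 114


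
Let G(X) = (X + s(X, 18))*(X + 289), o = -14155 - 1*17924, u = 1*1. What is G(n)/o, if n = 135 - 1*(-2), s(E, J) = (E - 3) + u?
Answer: -2272/629 ≈ -3.6121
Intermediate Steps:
u = 1
s(E, J) = -2 + E (s(E, J) = (E - 3) + 1 = (-3 + E) + 1 = -2 + E)
n = 137 (n = 135 + 2 = 137)
o = -32079 (o = -14155 - 17924 = -32079)
G(X) = (-2 + 2*X)*(289 + X) (G(X) = (X + (-2 + X))*(X + 289) = (-2 + 2*X)*(289 + X))
G(n)/o = (-578 + 2*137**2 + 576*137)/(-32079) = (-578 + 2*18769 + 78912)*(-1/32079) = (-578 + 37538 + 78912)*(-1/32079) = 115872*(-1/32079) = -2272/629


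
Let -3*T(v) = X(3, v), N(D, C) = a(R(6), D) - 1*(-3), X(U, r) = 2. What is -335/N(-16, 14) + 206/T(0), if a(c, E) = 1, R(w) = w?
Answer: -1571/4 ≈ -392.75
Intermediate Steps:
N(D, C) = 4 (N(D, C) = 1 - 1*(-3) = 1 + 3 = 4)
T(v) = -⅔ (T(v) = -⅓*2 = -⅔)
-335/N(-16, 14) + 206/T(0) = -335/4 + 206/(-⅔) = -335*¼ + 206*(-3/2) = -335/4 - 309 = -1571/4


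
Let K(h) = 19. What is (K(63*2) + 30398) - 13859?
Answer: 16558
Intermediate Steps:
(K(63*2) + 30398) - 13859 = (19 + 30398) - 13859 = 30417 - 13859 = 16558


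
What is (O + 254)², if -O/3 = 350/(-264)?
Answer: 128845201/1936 ≈ 66552.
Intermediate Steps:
O = 175/44 (O = -1050/(-264) = -1050*(-1)/264 = -3*(-175/132) = 175/44 ≈ 3.9773)
(O + 254)² = (175/44 + 254)² = (11351/44)² = 128845201/1936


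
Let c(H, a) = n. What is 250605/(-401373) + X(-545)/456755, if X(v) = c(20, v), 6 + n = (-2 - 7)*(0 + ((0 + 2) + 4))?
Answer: -2544203759/4073980547 ≈ -0.62450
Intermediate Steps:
n = -60 (n = -6 + (-2 - 7)*(0 + ((0 + 2) + 4)) = -6 - 9*(0 + (2 + 4)) = -6 - 9*(0 + 6) = -6 - 9*6 = -6 - 54 = -60)
c(H, a) = -60
X(v) = -60
250605/(-401373) + X(-545)/456755 = 250605/(-401373) - 60/456755 = 250605*(-1/401373) - 60*1/456755 = -27845/44597 - 12/91351 = -2544203759/4073980547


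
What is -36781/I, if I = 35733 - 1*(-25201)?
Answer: -36781/60934 ≈ -0.60362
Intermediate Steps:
I = 60934 (I = 35733 + 25201 = 60934)
-36781/I = -36781/60934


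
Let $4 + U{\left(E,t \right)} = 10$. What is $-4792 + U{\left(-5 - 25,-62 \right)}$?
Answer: $-4786$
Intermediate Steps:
$U{\left(E,t \right)} = 6$ ($U{\left(E,t \right)} = -4 + 10 = 6$)
$-4792 + U{\left(-5 - 25,-62 \right)} = -4792 + 6 = -4786$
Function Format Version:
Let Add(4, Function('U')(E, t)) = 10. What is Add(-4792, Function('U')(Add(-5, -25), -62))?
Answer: -4786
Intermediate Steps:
Function('U')(E, t) = 6 (Function('U')(E, t) = Add(-4, 10) = 6)
Add(-4792, Function('U')(Add(-5, -25), -62)) = Add(-4792, 6) = -4786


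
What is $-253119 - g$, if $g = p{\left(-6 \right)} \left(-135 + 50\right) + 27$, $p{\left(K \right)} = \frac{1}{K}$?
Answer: $- \frac{1518961}{6} \approx -2.5316 \cdot 10^{5}$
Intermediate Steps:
$g = \frac{247}{6}$ ($g = \frac{-135 + 50}{-6} + 27 = \left(- \frac{1}{6}\right) \left(-85\right) + 27 = \frac{85}{6} + 27 = \frac{247}{6} \approx 41.167$)
$-253119 - g = -253119 - \frac{247}{6} = - \frac{1518961}{6}$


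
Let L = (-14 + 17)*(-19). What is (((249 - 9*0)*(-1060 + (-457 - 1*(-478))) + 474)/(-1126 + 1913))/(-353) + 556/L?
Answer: -139743407/15835227 ≈ -8.8248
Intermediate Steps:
L = -57 (L = 3*(-19) = -57)
(((249 - 9*0)*(-1060 + (-457 - 1*(-478))) + 474)/(-1126 + 1913))/(-353) + 556/L = (((249 - 9*0)*(-1060 + (-457 - 1*(-478))) + 474)/(-1126 + 1913))/(-353) + 556/(-57) = (((249 + 0)*(-1060 + (-457 + 478)) + 474)/787)*(-1/353) + 556*(-1/57) = ((249*(-1060 + 21) + 474)*(1/787))*(-1/353) - 556/57 = ((249*(-1039) + 474)*(1/787))*(-1/353) - 556/57 = ((-258711 + 474)*(1/787))*(-1/353) - 556/57 = -258237*1/787*(-1/353) - 556/57 = -258237/787*(-1/353) - 556/57 = 258237/277811 - 556/57 = -139743407/15835227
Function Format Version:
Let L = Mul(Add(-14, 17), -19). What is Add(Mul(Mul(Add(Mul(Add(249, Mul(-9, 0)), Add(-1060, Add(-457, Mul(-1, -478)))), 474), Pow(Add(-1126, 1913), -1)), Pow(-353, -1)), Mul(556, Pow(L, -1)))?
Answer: Rational(-139743407, 15835227) ≈ -8.8248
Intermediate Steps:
L = -57 (L = Mul(3, -19) = -57)
Add(Mul(Mul(Add(Mul(Add(249, Mul(-9, 0)), Add(-1060, Add(-457, Mul(-1, -478)))), 474), Pow(Add(-1126, 1913), -1)), Pow(-353, -1)), Mul(556, Pow(L, -1))) = Add(Mul(Mul(Add(Mul(Add(249, Mul(-9, 0)), Add(-1060, Add(-457, Mul(-1, -478)))), 474), Pow(Add(-1126, 1913), -1)), Pow(-353, -1)), Mul(556, Pow(-57, -1))) = Add(Mul(Mul(Add(Mul(Add(249, 0), Add(-1060, Add(-457, 478))), 474), Pow(787, -1)), Rational(-1, 353)), Mul(556, Rational(-1, 57))) = Add(Mul(Mul(Add(Mul(249, Add(-1060, 21)), 474), Rational(1, 787)), Rational(-1, 353)), Rational(-556, 57)) = Add(Mul(Mul(Add(Mul(249, -1039), 474), Rational(1, 787)), Rational(-1, 353)), Rational(-556, 57)) = Add(Mul(Mul(Add(-258711, 474), Rational(1, 787)), Rational(-1, 353)), Rational(-556, 57)) = Add(Mul(Mul(-258237, Rational(1, 787)), Rational(-1, 353)), Rational(-556, 57)) = Add(Mul(Rational(-258237, 787), Rational(-1, 353)), Rational(-556, 57)) = Add(Rational(258237, 277811), Rational(-556, 57)) = Rational(-139743407, 15835227)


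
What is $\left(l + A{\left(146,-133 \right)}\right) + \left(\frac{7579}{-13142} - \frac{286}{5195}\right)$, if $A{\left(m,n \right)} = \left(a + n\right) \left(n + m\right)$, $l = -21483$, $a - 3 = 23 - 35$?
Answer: $- \frac{1592776716527}{68272690} \approx -23330.0$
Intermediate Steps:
$a = -9$ ($a = 3 + \left(23 - 35\right) = 3 - 12 = -9$)
$A{\left(m,n \right)} = \left(-9 + n\right) \left(m + n\right)$ ($A{\left(m,n \right)} = \left(-9 + n\right) \left(n + m\right) = \left(-9 + n\right) \left(m + n\right)$)
$\left(l + A{\left(146,-133 \right)}\right) + \left(\frac{7579}{-13142} - \frac{286}{5195}\right) = \left(-21483 + \left(\left(-133\right)^{2} - 1314 - -1197 + 146 \left(-133\right)\right)\right) + \left(\frac{7579}{-13142} - \frac{286}{5195}\right) = \left(-21483 + \left(17689 - 1314 + 1197 - 19418\right)\right) + \left(7579 \left(- \frac{1}{13142}\right) - \frac{286}{5195}\right) = \left(-21483 - 1846\right) - \frac{43131517}{68272690} = -23329 - \frac{43131517}{68272690} = - \frac{1592776716527}{68272690}$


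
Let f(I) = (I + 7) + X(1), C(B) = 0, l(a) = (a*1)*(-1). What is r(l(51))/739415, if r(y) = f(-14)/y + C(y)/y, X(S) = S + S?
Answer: 1/7542033 ≈ 1.3259e-7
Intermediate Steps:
l(a) = -a (l(a) = a*(-1) = -a)
X(S) = 2*S
f(I) = 9 + I (f(I) = (I + 7) + 2*1 = (7 + I) + 2 = 9 + I)
r(y) = -5/y (r(y) = (9 - 14)/y + 0/y = -5/y + 0 = -5/y)
r(l(51))/739415 = -5/((-1*51))/739415 = -5/(-51)*(1/739415) = -5*(-1/51)*(1/739415) = (5/51)*(1/739415) = 1/7542033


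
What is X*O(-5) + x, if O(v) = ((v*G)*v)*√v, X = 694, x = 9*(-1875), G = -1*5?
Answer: -16875 - 86750*I*√5 ≈ -16875.0 - 1.9398e+5*I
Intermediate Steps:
G = -5
x = -16875
O(v) = -5*v^(5/2) (O(v) = ((v*(-5))*v)*√v = ((-5*v)*v)*√v = (-5*v²)*√v = -5*v^(5/2))
X*O(-5) + x = 694*(-125*I*√5) - 16875 = -86750*I*√5 - 16875 = -16875 - 86750*I*√5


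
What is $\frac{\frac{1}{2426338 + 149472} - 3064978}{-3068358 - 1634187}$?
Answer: $\frac{877200109131}{1345873604050} \approx 0.65177$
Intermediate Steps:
$\frac{\frac{1}{2426338 + 149472} - 3064978}{-3068358 - 1634187} = \frac{\frac{1}{2575810} - 3064978}{-4702545} = \left(\frac{1}{2575810} - 3064978\right) \left(- \frac{1}{4702545}\right) = \left(- \frac{7894800982179}{2575810}\right) \left(- \frac{1}{4702545}\right) = \frac{877200109131}{1345873604050}$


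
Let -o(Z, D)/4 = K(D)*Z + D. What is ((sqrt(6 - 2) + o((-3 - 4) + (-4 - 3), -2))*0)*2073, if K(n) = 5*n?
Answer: 0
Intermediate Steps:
o(Z, D) = -4*D - 20*D*Z (o(Z, D) = -4*((5*D)*Z + D) = -4*(5*D*Z + D) = -4*(D + 5*D*Z) = -4*D - 20*D*Z)
((sqrt(6 - 2) + o((-3 - 4) + (-4 - 3), -2))*0)*2073 = ((sqrt(6 - 2) + 4*(-2)*(-1 - 5*((-3 - 4) + (-4 - 3))))*0)*2073 = ((sqrt(4) + 4*(-2)*(-1 - 5*(-7 - 7)))*0)*2073 = ((2 + 4*(-2)*(-1 - 5*(-14)))*0)*2073 = ((2 + 4*(-2)*(-1 + 70))*0)*2073 = ((2 + 4*(-2)*69)*0)*2073 = ((2 - 552)*0)*2073 = -550*0*2073 = 0*2073 = 0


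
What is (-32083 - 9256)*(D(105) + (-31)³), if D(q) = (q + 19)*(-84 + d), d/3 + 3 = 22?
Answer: 1369933121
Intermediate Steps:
d = 57 (d = -9 + 3*22 = -9 + 66 = 57)
D(q) = -513 - 27*q (D(q) = (q + 19)*(-84 + 57) = (19 + q)*(-27) = -513 - 27*q)
(-32083 - 9256)*(D(105) + (-31)³) = (-32083 - 9256)*((-513 - 27*105) + (-31)³) = -41339*((-513 - 2835) - 29791) = -41339*(-3348 - 29791) = -41339*(-33139) = 1369933121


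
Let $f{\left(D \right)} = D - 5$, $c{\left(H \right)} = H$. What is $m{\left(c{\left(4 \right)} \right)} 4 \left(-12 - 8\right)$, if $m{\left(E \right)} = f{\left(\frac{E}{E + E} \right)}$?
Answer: $360$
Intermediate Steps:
$f{\left(D \right)} = -5 + D$ ($f{\left(D \right)} = D - 5 = -5 + D$)
$m{\left(E \right)} = - \frac{9}{2}$ ($m{\left(E \right)} = -5 + \frac{E}{E + E} = -5 + \frac{E}{2 E} = -5 + \frac{1}{2 E} E = -5 + \frac{1}{2} = - \frac{9}{2}$)
$m{\left(c{\left(4 \right)} \right)} 4 \left(-12 - 8\right) = - \frac{9 \cdot 4 \left(-12 - 8\right)}{2} = - \frac{9 \cdot 4 \left(-20\right)}{2} = \left(- \frac{9}{2}\right) \left(-80\right) = 360$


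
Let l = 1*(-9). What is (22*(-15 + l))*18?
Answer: -9504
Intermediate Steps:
l = -9
(22*(-15 + l))*18 = (22*(-15 - 9))*18 = (22*(-24))*18 = -528*18 = -9504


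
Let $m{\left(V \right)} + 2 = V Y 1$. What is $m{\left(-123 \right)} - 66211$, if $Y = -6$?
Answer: $-65475$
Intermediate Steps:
$m{\left(V \right)} = -2 - 6 V$ ($m{\left(V \right)} = -2 + V \left(-6\right) 1 = -2 + - 6 V 1 = -2 - 6 V$)
$m{\left(-123 \right)} - 66211 = \left(-2 - -738\right) - 66211 = \left(-2 + 738\right) - 66211 = 736 - 66211 = -65475$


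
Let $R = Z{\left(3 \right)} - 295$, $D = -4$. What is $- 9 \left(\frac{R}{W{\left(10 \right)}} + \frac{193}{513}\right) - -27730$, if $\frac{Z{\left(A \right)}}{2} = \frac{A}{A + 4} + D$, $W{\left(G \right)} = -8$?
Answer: $\frac{87418357}{3192} \approx 27387.0$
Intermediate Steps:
$Z{\left(A \right)} = -8 + \frac{2 A}{4 + A}$ ($Z{\left(A \right)} = 2 \left(\frac{A}{A + 4} - 4\right) = 2 \left(\frac{A}{4 + A} - 4\right) = 2 \left(-4 + \frac{A}{4 + A}\right) = -8 + \frac{2 A}{4 + A}$)
$R = - \frac{2115}{7}$ ($R = \frac{2 \left(-16 - 9\right)}{4 + 3} - 295 = \frac{2 \left(-16 - 9\right)}{7} - 295 = 2 \cdot \frac{1}{7} \left(-25\right) - 295 = - \frac{50}{7} - 295 = - \frac{2115}{7} \approx -302.14$)
$- 9 \left(\frac{R}{W{\left(10 \right)}} + \frac{193}{513}\right) - -27730 = - 9 \left(- \frac{2115}{7 \left(-8\right)} + \frac{193}{513}\right) - -27730 = - 9 \left(\left(- \frac{2115}{7}\right) \left(- \frac{1}{8}\right) + 193 \cdot \frac{1}{513}\right) + 27730 = - 9 \left(\frac{2115}{56} + \frac{193}{513}\right) + 27730 = \left(-9\right) \frac{1095803}{28728} + 27730 = - \frac{1095803}{3192} + 27730 = \frac{87418357}{3192}$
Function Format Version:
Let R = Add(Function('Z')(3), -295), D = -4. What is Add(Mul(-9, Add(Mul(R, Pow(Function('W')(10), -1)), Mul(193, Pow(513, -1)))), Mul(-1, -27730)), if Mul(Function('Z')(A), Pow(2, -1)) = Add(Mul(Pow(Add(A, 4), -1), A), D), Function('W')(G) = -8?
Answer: Rational(87418357, 3192) ≈ 27387.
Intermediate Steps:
Function('Z')(A) = Add(-8, Mul(2, A, Pow(Add(4, A), -1))) (Function('Z')(A) = Mul(2, Add(Mul(Pow(Add(A, 4), -1), A), -4)) = Mul(2, Add(Mul(Pow(Add(4, A), -1), A), -4)) = Mul(2, Add(Mul(A, Pow(Add(4, A), -1)), -4)) = Mul(2, Add(-4, Mul(A, Pow(Add(4, A), -1)))) = Add(-8, Mul(2, A, Pow(Add(4, A), -1))))
R = Rational(-2115, 7) (R = Add(Mul(2, Pow(Add(4, 3), -1), Add(-16, Mul(-3, 3))), -295) = Add(Mul(2, Pow(7, -1), Add(-16, -9)), -295) = Add(Mul(2, Rational(1, 7), -25), -295) = Add(Rational(-50, 7), -295) = Rational(-2115, 7) ≈ -302.14)
Add(Mul(-9, Add(Mul(R, Pow(Function('W')(10), -1)), Mul(193, Pow(513, -1)))), Mul(-1, -27730)) = Add(Mul(-9, Add(Mul(Rational(-2115, 7), Pow(-8, -1)), Mul(193, Pow(513, -1)))), Mul(-1, -27730)) = Add(Mul(-9, Add(Mul(Rational(-2115, 7), Rational(-1, 8)), Mul(193, Rational(1, 513)))), 27730) = Add(Mul(-9, Add(Rational(2115, 56), Rational(193, 513))), 27730) = Add(Mul(-9, Rational(1095803, 28728)), 27730) = Add(Rational(-1095803, 3192), 27730) = Rational(87418357, 3192)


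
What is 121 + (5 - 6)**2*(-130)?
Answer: -9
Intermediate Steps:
121 + (5 - 6)**2*(-130) = 121 + (-1)**2*(-130) = 121 + 1*(-130) = 121 - 130 = -9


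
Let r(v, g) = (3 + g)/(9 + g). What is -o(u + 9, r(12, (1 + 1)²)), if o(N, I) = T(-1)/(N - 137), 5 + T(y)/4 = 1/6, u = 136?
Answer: 29/12 ≈ 2.4167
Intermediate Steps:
T(y) = -58/3 (T(y) = -20 + 4/6 = -20 + 4*(⅙) = -20 + ⅔ = -58/3)
r(v, g) = (3 + g)/(9 + g)
o(N, I) = -58/(3*(-137 + N)) (o(N, I) = -58/(3*(N - 137)) = -58/(3*(-137 + N)))
-o(u + 9, r(12, (1 + 1)²)) = -(-58)/(-411 + 3*(136 + 9)) = -(-58)/(-411 + 3*145) = -(-58)/(-411 + 435) = -(-58)/24 = -1*(-29/12) = 29/12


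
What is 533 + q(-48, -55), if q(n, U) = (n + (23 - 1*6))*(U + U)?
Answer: 3943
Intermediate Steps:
q(n, U) = 2*U*(17 + n) (q(n, U) = (n + (23 - 6))*(2*U) = (n + 17)*(2*U) = (17 + n)*(2*U) = 2*U*(17 + n))
533 + q(-48, -55) = 533 + 2*(-55)*(17 - 48) = 533 + 2*(-55)*(-31) = 533 + 3410 = 3943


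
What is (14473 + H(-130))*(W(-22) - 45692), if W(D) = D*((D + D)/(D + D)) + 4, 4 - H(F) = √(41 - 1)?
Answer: -661743670 + 91420*√10 ≈ -6.6145e+8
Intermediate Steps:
H(F) = 4 - 2*√10 (H(F) = 4 - √(41 - 1) = 4 - √40 = 4 - 2*√10)
W(D) = 4 + D (W(D) = D*((2*D)/((2*D))) + 4 = D*((2*D)*(1/(2*D))) + 4 = D*1 + 4 = D + 4 = 4 + D)
(14473 + H(-130))*(W(-22) - 45692) = (14473 + (4 - 2*√10))*((4 - 22) - 45692) = (14477 - 2*√10)*(-18 - 45692) = (14477 - 2*√10)*(-45710) = -661743670 + 91420*√10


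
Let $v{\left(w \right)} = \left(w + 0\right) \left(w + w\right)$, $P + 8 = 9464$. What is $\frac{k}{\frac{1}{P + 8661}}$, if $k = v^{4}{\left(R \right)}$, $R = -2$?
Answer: $74207232$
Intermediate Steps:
$P = 9456$ ($P = -8 + 9464 = 9456$)
$v{\left(w \right)} = 2 w^{2}$ ($v{\left(w \right)} = w 2 w = 2 w^{2}$)
$k = 4096$ ($k = \left(2 \left(-2\right)^{2}\right)^{4} = \left(2 \cdot 4\right)^{4} = 8^{4} = 4096$)
$\frac{k}{\frac{1}{P + 8661}} = \frac{4096}{\frac{1}{9456 + 8661}} = \frac{4096}{\frac{1}{18117}} = 4096 \frac{1}{\frac{1}{18117}} = 4096 \cdot 18117 = 74207232$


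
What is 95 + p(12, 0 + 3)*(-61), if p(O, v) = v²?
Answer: -454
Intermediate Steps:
95 + p(12, 0 + 3)*(-61) = 95 + (0 + 3)²*(-61) = 95 + 3²*(-61) = 95 + 9*(-61) = 95 - 549 = -454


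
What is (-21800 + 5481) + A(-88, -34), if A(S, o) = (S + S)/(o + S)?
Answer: -995371/61 ≈ -16318.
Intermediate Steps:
A(S, o) = 2*S/(S + o) (A(S, o) = (2*S)/(S + o) = 2*S/(S + o))
(-21800 + 5481) + A(-88, -34) = (-21800 + 5481) + 2*(-88)/(-88 - 34) = -16319 + 2*(-88)/(-122) = -16319 + 2*(-88)*(-1/122) = -16319 + 88/61 = -995371/61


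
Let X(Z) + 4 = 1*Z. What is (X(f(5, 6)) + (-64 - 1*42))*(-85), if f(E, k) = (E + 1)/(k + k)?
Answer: 18615/2 ≈ 9307.5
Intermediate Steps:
f(E, k) = (1 + E)/(2*k) (f(E, k) = (1 + E)/((2*k)) = (1 + E)*(1/(2*k)) = (1 + E)/(2*k))
X(Z) = -4 + Z (X(Z) = -4 + 1*Z = -4 + Z)
(X(f(5, 6)) + (-64 - 1*42))*(-85) = ((-4 + (½)*(1 + 5)/6) + (-64 - 1*42))*(-85) = ((-4 + (½)*(⅙)*6) + (-64 - 42))*(-85) = ((-4 + ½) - 106)*(-85) = (-7/2 - 106)*(-85) = -219/2*(-85) = 18615/2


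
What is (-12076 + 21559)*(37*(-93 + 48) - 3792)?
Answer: -51748731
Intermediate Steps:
(-12076 + 21559)*(37*(-93 + 48) - 3792) = 9483*(37*(-45) - 3792) = 9483*(-1665 - 3792) = 9483*(-5457) = -51748731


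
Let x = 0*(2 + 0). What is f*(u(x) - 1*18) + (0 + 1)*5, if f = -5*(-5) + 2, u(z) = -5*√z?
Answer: -481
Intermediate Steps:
x = 0 (x = 0*2 = 0)
f = 27 (f = 25 + 2 = 27)
f*(u(x) - 1*18) + (0 + 1)*5 = 27*(-5*√0 - 1*18) + (0 + 1)*5 = 27*(-5*0 - 18) + 1*5 = 27*(0 - 18) + 5 = 27*(-18) + 5 = -486 + 5 = -481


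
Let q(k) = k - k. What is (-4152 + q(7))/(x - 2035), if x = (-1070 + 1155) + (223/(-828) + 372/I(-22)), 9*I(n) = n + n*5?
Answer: 37816416/17994065 ≈ 2.1016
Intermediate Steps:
I(n) = 2*n/3 (I(n) = (n + n*5)/9 = (n + 5*n)/9 = (6*n)/9 = 2*n/3)
x = 540715/9108 (x = (-1070 + 1155) + (223/(-828) + 372/(((⅔)*(-22)))) = 85 + (223*(-1/828) + 372/(-44/3)) = 85 + (-223/828 + 372*(-3/44)) = 85 + (-223/828 - 279/11) = 85 - 233465/9108 = 540715/9108 ≈ 59.367)
q(k) = 0
(-4152 + q(7))/(x - 2035) = (-4152 + 0)/(540715/9108 - 2035) = -4152/(-17994065/9108) = -4152*(-9108/17994065) = 37816416/17994065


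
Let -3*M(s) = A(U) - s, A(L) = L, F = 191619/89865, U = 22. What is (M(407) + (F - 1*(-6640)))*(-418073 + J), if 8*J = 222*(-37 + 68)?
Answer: -169229249888299/59910 ≈ -2.8247e+9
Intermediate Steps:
F = 21291/9985 (F = 191619*(1/89865) = 21291/9985 ≈ 2.1323)
M(s) = -22/3 + s/3 (M(s) = -(22 - s)/3 = -22/3 + s/3)
J = 3441/4 (J = (222*(-37 + 68))/8 = (222*31)/8 = (1/8)*6882 = 3441/4 ≈ 860.25)
(M(407) + (F - 1*(-6640)))*(-418073 + J) = ((-22/3 + (1/3)*407) + (21291/9985 - 1*(-6640)))*(-418073 + 3441/4) = ((-22/3 + 407/3) + (21291/9985 + 6640))*(-1668851/4) = (385/3 + 66321691/9985)*(-1668851/4) = (202809298/29955)*(-1668851/4) = -169229249888299/59910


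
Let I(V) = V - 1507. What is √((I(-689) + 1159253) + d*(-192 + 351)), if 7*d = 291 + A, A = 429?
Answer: √57497153/7 ≈ 1083.2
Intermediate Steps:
I(V) = -1507 + V
d = 720/7 (d = (291 + 429)/7 = (⅐)*720 = 720/7 ≈ 102.86)
√((I(-689) + 1159253) + d*(-192 + 351)) = √(((-1507 - 689) + 1159253) + 720*(-192 + 351)/7) = √((-2196 + 1159253) + (720/7)*159) = √(1157057 + 114480/7) = √(8213879/7) = √57497153/7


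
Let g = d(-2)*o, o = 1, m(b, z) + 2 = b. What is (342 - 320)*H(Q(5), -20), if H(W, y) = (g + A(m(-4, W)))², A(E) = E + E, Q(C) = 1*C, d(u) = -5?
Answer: 6358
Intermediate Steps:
m(b, z) = -2 + b
Q(C) = C
A(E) = 2*E
g = -5 (g = -5*1 = -5)
H(W, y) = 289 (H(W, y) = (-5 + 2*(-2 - 4))² = (-5 + 2*(-6))² = (-5 - 12)² = (-17)² = 289)
(342 - 320)*H(Q(5), -20) = (342 - 320)*289 = 22*289 = 6358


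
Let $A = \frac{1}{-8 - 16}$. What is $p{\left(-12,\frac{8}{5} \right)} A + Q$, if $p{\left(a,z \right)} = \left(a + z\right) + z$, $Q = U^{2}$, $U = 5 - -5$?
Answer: $\frac{3011}{30} \approx 100.37$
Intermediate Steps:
$A = - \frac{1}{24}$ ($A = \frac{1}{-24} = - \frac{1}{24} \approx -0.041667$)
$U = 10$ ($U = 5 + 5 = 10$)
$Q = 100$ ($Q = 10^{2} = 100$)
$p{\left(a,z \right)} = a + 2 z$
$p{\left(-12,\frac{8}{5} \right)} A + Q = \left(-12 + 2 \cdot \frac{8}{5}\right) \left(- \frac{1}{24}\right) + 100 = \left(-12 + \frac{16}{5}\right) \left(- \frac{1}{24}\right) + 100 = \left(- \frac{44}{5}\right) \left(- \frac{1}{24}\right) + 100 = \frac{11}{30} + 100 = \frac{3011}{30}$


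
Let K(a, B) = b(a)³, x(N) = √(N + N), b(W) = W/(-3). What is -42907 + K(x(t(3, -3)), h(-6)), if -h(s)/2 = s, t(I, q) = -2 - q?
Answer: -42907 - 2*√2/27 ≈ -42907.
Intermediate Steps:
b(W) = -W/3 (b(W) = W*(-⅓) = -W/3)
h(s) = -2*s
x(N) = √2*√N (x(N) = √(2*N) = √2*√N)
K(a, B) = -a³/27 (K(a, B) = (-a/3)³ = -a³/27)
-42907 + K(x(t(3, -3)), h(-6)) = -42907 - 2*√2*(-2 - 1*(-3))^(3/2)/27 = -42907 - 2*√2*(-2 + 3)^(3/2)/27 = -42907 - 2*√2/27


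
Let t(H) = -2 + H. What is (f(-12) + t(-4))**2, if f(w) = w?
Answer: 324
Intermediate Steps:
(f(-12) + t(-4))**2 = (-12 + (-2 - 4))**2 = (-12 - 6)**2 = (-18)**2 = 324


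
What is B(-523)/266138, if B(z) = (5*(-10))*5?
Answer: -125/133069 ≈ -0.00093936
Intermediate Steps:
B(z) = -250 (B(z) = -50*5 = -250)
B(-523)/266138 = -250/266138 = -250*1/266138 = -125/133069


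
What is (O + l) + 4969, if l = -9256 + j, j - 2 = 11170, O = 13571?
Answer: 20456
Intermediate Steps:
j = 11172 (j = 2 + 11170 = 11172)
l = 1916 (l = -9256 + 11172 = 1916)
(O + l) + 4969 = (13571 + 1916) + 4969 = 15487 + 4969 = 20456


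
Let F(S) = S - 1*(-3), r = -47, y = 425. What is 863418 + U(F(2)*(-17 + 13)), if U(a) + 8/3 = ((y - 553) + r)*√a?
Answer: 2590246/3 - 350*I*√5 ≈ 8.6342e+5 - 782.62*I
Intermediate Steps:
F(S) = 3 + S (F(S) = S + 3 = 3 + S)
U(a) = -8/3 - 175*√a (U(a) = -8/3 + ((425 - 553) - 47)*√a = -8/3 + (-128 - 47)*√a = -8/3 - 175*√a)
863418 + U(F(2)*(-17 + 13)) = 863418 + (-8/3 - 175*√(-17 + 13)*√(3 + 2)) = 863418 + (-8/3 - 175*2*I*√5) = 863418 + (-8/3 - 350*I*√5) = 2590246/3 - 350*I*√5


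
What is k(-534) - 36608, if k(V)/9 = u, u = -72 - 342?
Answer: -40334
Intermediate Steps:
u = -414
k(V) = -3726 (k(V) = 9*(-414) = -3726)
k(-534) - 36608 = -3726 - 36608 = -40334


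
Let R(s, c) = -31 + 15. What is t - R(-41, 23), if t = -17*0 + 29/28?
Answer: 477/28 ≈ 17.036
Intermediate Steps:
R(s, c) = -16
t = 29/28 (t = 0 + 29*(1/28) = 0 + 29/28 = 29/28 ≈ 1.0357)
t - R(-41, 23) = 29/28 - 1*(-16) = 29/28 + 16 = 477/28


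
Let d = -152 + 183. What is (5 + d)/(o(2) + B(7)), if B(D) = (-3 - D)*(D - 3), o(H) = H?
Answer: -18/19 ≈ -0.94737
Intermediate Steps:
B(D) = (-3 + D)*(-3 - D) (B(D) = (-3 - D)*(-3 + D) = (-3 + D)*(-3 - D))
d = 31
(5 + d)/(o(2) + B(7)) = (5 + 31)/(2 + (9 - 1*7²)) = 36/(2 + (9 - 1*49)) = 36/(2 + (9 - 49)) = 36/(2 - 40) = 36/(-38) = 36*(-1/38) = -18/19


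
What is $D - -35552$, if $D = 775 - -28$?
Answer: $36355$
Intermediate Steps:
$D = 803$ ($D = 775 + 28 = 803$)
$D - -35552 = 803 - -35552 = 803 + 35552 = 36355$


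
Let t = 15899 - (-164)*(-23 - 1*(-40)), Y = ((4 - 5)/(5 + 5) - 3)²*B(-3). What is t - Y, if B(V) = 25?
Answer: 73787/4 ≈ 18447.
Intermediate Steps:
Y = 961/4 (Y = ((4 - 5)/(5 + 5) - 3)²*25 = (-1/10 - 3)²*25 = (-1*⅒ - 3)²*25 = (-⅒ - 3)²*25 = (-31/10)²*25 = (961/100)*25 = 961/4 ≈ 240.25)
t = 18687 (t = 15899 - (-164)*(-23 + 40) = 15899 - (-164)*17 = 15899 - 1*(-2788) = 15899 + 2788 = 18687)
t - Y = 18687 - 1*961/4 = 18687 - 961/4 = 73787/4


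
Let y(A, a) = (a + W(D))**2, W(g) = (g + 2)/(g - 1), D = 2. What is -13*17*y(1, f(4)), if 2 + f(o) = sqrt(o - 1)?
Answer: -1547 - 884*sqrt(3) ≈ -3078.1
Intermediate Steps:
f(o) = -2 + sqrt(-1 + o) (f(o) = -2 + sqrt(o - 1) = -2 + sqrt(-1 + o))
W(g) = (2 + g)/(-1 + g)
y(A, a) = (4 + a)**2 (y(A, a) = (a + (2 + 2)/(-1 + 2))**2 = (a + 4/1)**2 = (a + 1*4)**2 = (a + 4)**2 = (4 + a)**2)
-13*17*y(1, f(4)) = -13*17*(4 + (-2 + sqrt(-1 + 4)))**2 = -221*(4 + (-2 + sqrt(3)))**2 = -221*(2 + sqrt(3))**2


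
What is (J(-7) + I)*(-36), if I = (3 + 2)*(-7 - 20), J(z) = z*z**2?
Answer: 17208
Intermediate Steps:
J(z) = z**3
I = -135 (I = 5*(-27) = -135)
(J(-7) + I)*(-36) = ((-7)**3 - 135)*(-36) = (-343 - 135)*(-36) = -478*(-36) = 17208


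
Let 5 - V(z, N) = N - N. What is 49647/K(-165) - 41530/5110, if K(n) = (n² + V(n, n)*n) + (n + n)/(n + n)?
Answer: -84273736/13490911 ≈ -6.2467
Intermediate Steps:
V(z, N) = 5 (V(z, N) = 5 - (N - N) = 5 - 1*0 = 5 + 0 = 5)
K(n) = 1 + n² + 5*n (K(n) = (n² + 5*n) + (n + n)/(n + n) = (n² + 5*n) + (2*n)/((2*n)) = (n² + 5*n) + (2*n)*(1/(2*n)) = (n² + 5*n) + 1 = 1 + n² + 5*n)
49647/K(-165) - 41530/5110 = 49647/(1 + (-165)² + 5*(-165)) - 41530/5110 = 49647/(1 + 27225 - 825) - 41530*1/5110 = 49647/26401 - 4153/511 = -84273736/13490911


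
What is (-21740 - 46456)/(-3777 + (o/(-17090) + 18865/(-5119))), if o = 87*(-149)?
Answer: 5966039087160/330682017923 ≈ 18.042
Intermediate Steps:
o = -12963
(-21740 - 46456)/(-3777 + (o/(-17090) + 18865/(-5119))) = (-21740 - 46456)/(-3777 + (-12963/(-17090) + 18865/(-5119))) = -68196/(-3777 + (-12963*(-1/17090) + 18865*(-1/5119))) = -68196/(-3777 + (12963/17090 - 18865/5119)) = -68196/(-3777 - 256045253/87483710) = -68196/(-330682017923/87483710) = -68196*(-87483710/330682017923) = 5966039087160/330682017923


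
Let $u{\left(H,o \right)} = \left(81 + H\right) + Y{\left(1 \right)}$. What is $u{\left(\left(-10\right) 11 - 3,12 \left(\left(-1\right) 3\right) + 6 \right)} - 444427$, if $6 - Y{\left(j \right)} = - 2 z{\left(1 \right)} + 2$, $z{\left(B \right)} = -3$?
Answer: $-444461$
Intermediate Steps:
$Y{\left(j \right)} = -2$ ($Y{\left(j \right)} = 6 - \left(\left(-2\right) \left(-3\right) + 2\right) = 6 - \left(6 + 2\right) = 6 - 8 = -2$)
$u{\left(H,o \right)} = 79 + H$ ($u{\left(H,o \right)} = \left(81 + H\right) - 2 = 79 + H$)
$u{\left(\left(-10\right) 11 - 3,12 \left(\left(-1\right) 3\right) + 6 \right)} - 444427 = \left(79 - 113\right) - 444427 = -34 - 444427 = -444461$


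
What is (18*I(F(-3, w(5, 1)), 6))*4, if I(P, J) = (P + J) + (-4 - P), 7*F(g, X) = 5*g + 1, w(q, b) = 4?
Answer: 144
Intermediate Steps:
F(g, X) = ⅐ + 5*g/7 (F(g, X) = (5*g + 1)/7 = (1 + 5*g)/7 = ⅐ + 5*g/7)
I(P, J) = -4 + J (I(P, J) = (J + P) + (-4 - P) = -4 + J)
(18*I(F(-3, w(5, 1)), 6))*4 = (18*(-4 + 6))*4 = (18*2)*4 = 36*4 = 144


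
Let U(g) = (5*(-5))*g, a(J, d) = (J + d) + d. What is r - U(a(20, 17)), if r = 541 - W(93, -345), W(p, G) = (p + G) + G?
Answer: 2488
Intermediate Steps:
a(J, d) = J + 2*d
W(p, G) = p + 2*G (W(p, G) = (G + p) + G = p + 2*G)
r = 1138 (r = 541 - (93 + 2*(-345)) = 541 - (93 - 690) = 541 - 1*(-597) = 541 + 597 = 1138)
U(g) = -25*g
r - U(a(20, 17)) = 1138 - (-25)*(20 + 2*17) = 1138 - (-25)*(20 + 34) = 1138 - (-25)*54 = 1138 - 1*(-1350) = 1138 + 1350 = 2488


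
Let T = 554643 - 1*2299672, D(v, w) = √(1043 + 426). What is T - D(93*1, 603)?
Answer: -1745029 - √1469 ≈ -1.7451e+6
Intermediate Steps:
D(v, w) = √1469
T = -1745029 (T = 554643 - 2299672 = -1745029)
T - D(93*1, 603) = -1745029 - √1469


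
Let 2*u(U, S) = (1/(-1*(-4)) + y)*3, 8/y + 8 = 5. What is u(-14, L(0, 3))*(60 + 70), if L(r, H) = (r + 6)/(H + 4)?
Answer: -1885/4 ≈ -471.25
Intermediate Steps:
y = -8/3 (y = 8/(-8 + 5) = 8/(-3) = 8*(-⅓) = -8/3 ≈ -2.6667)
L(r, H) = (6 + r)/(4 + H)
u(U, S) = -29/8 (u(U, S) = ((1/(-1*(-4)) - 8/3)*3)/2 = ((1/4 - 8/3)*3)/2 = ((¼ - 8/3)*3)/2 = (-29/12*3)/2 = (½)*(-29/4) = -29/8)
u(-14, L(0, 3))*(60 + 70) = -29*(60 + 70)/8 = -29/8*130 = -1885/4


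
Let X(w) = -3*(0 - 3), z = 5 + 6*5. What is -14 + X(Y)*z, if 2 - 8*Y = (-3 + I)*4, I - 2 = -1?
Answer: 301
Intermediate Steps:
I = 1 (I = 2 - 1 = 1)
z = 35 (z = 5 + 30 = 35)
Y = 5/4 (Y = ¼ - (-3 + 1)*4/8 = ¼ - (-1)*4/4 = ¼ - ⅛*(-8) = ¼ + 1 = 5/4 ≈ 1.2500)
X(w) = 9 (X(w) = -3*(-3) = 9)
-14 + X(Y)*z = -14 + 9*35 = -14 + 315 = 301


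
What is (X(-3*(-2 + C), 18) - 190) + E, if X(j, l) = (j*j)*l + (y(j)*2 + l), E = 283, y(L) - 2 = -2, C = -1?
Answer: 1569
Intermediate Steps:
y(L) = 0 (y(L) = 2 - 2 = 0)
X(j, l) = l + l*j**2 (X(j, l) = (j*j)*l + (0*2 + l) = j**2*l + (0 + l) = l*j**2 + l = l + l*j**2)
(X(-3*(-2 + C), 18) - 190) + E = (18*(1 + (-3*(-2 - 1))**2) - 190) + 283 = (18*(1 + (-3*(-3))**2) - 190) + 283 = (18*(1 + 9**2) - 190) + 283 = (18*(1 + 81) - 190) + 283 = (18*82 - 190) + 283 = (1476 - 190) + 283 = 1286 + 283 = 1569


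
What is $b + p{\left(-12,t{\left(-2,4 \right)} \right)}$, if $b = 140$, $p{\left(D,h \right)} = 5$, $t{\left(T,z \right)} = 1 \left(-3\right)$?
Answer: $145$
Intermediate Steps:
$t{\left(T,z \right)} = -3$
$b + p{\left(-12,t{\left(-2,4 \right)} \right)} = 140 + 5 = 145$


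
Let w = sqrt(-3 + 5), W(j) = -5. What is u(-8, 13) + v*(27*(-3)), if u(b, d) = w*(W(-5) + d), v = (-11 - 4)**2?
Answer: -18225 + 8*sqrt(2) ≈ -18214.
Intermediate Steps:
v = 225 (v = (-15)**2 = 225)
w = sqrt(2) ≈ 1.4142
u(b, d) = sqrt(2)*(-5 + d)
u(-8, 13) + v*(27*(-3)) = sqrt(2)*(-5 + 13) + 225*(27*(-3)) = sqrt(2)*8 + 225*(-81) = 8*sqrt(2) - 18225 = -18225 + 8*sqrt(2)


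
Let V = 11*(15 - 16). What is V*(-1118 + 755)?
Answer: 3993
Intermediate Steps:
V = -11 (V = 11*(-1) = -11)
V*(-1118 + 755) = -11*(-1118 + 755) = -11*(-363) = 3993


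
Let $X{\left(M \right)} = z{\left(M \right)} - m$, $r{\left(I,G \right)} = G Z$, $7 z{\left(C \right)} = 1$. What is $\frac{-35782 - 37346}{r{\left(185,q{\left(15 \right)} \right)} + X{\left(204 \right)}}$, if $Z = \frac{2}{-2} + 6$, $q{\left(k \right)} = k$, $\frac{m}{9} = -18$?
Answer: $- \frac{127974}{415} \approx -308.37$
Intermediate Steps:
$z{\left(C \right)} = \frac{1}{7}$ ($z{\left(C \right)} = \frac{1}{7} \cdot 1 = \frac{1}{7}$)
$m = -162$ ($m = 9 \left(-18\right) = -162$)
$Z = 5$ ($Z = 2 \left(- \frac{1}{2}\right) + 6 = -1 + 6 = 5$)
$r{\left(I,G \right)} = 5 G$ ($r{\left(I,G \right)} = G 5 = 5 G$)
$X{\left(M \right)} = \frac{1135}{7}$ ($X{\left(M \right)} = \frac{1}{7} - -162 = \frac{1}{7} + 162 = \frac{1135}{7}$)
$\frac{-35782 - 37346}{r{\left(185,q{\left(15 \right)} \right)} + X{\left(204 \right)}} = \frac{-35782 - 37346}{5 \cdot 15 + \frac{1135}{7}} = - \frac{73128}{75 + \frac{1135}{7}} = - \frac{73128}{\frac{1660}{7}} = \left(-73128\right) \frac{7}{1660} = - \frac{127974}{415}$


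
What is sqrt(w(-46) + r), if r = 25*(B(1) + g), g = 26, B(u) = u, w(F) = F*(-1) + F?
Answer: 15*sqrt(3) ≈ 25.981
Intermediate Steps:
w(F) = 0 (w(F) = -F + F = 0)
r = 675 (r = 25*(1 + 26) = 25*27 = 675)
sqrt(w(-46) + r) = sqrt(0 + 675) = sqrt(675) = 15*sqrt(3)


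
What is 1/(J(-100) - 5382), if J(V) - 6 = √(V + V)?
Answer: -672/3612697 - 5*I*√2/14450788 ≈ -0.00018601 - 4.8932e-7*I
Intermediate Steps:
J(V) = 6 + √2*√V (J(V) = 6 + √(V + V) = 6 + √(2*V) = 6 + √2*√V)
1/(J(-100) - 5382) = 1/((6 + √2*√(-100)) - 5382) = 1/((6 + √2*(10*I)) - 5382) = 1/((6 + 10*I*√2) - 5382) = 1/(-5376 + 10*I*√2)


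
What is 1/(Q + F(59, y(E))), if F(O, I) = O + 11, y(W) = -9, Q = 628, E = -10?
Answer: 1/698 ≈ 0.0014327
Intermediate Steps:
F(O, I) = 11 + O
1/(Q + F(59, y(E))) = 1/(628 + (11 + 59)) = 1/(628 + 70) = 1/698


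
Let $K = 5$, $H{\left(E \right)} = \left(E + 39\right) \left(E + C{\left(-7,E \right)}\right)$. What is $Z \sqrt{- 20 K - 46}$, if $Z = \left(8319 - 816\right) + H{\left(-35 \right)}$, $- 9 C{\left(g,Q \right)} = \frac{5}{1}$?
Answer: $\frac{66247 i \sqrt{146}}{9} \approx 88941.0 i$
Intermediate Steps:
$C{\left(g,Q \right)} = - \frac{5}{9}$ ($C{\left(g,Q \right)} = - \frac{5 \cdot 1^{-1}}{9} = - \frac{5 \cdot 1}{9} = \left(- \frac{1}{9}\right) 5 = - \frac{5}{9}$)
$H{\left(E \right)} = \left(39 + E\right) \left(- \frac{5}{9} + E\right)$ ($H{\left(E \right)} = \left(E + 39\right) \left(E - \frac{5}{9}\right) = \left(39 + E\right) \left(- \frac{5}{9} + E\right)$)
$Z = \frac{66247}{9}$ ($Z = \left(8319 - 816\right) + \left(- \frac{65}{3} + \left(-35\right)^{2} + \frac{346}{9} \left(-35\right)\right) = 7503 - \frac{1280}{9} = \frac{66247}{9} \approx 7360.8$)
$Z \sqrt{- 20 K - 46} = \frac{66247 \sqrt{\left(-20\right) 5 - 46}}{9} = \frac{66247 \sqrt{-100 - 46}}{9} = \frac{66247 \sqrt{-146}}{9} = \frac{66247 i \sqrt{146}}{9}$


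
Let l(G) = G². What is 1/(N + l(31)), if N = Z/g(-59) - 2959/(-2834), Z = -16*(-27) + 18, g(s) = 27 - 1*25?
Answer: 2834/3364083 ≈ 0.00084243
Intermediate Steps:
g(s) = 2 (g(s) = 27 - 25 = 2)
Z = 450 (Z = 432 + 18 = 450)
N = 640609/2834 (N = 450/2 - 2959/(-2834) = 450*(½) - 2959*(-1/2834) = 225 + 2959/2834 = 640609/2834 ≈ 226.04)
1/(N + l(31)) = 1/(640609/2834 + 31²) = 1/(640609/2834 + 961) = 1/(3364083/2834) = 2834/3364083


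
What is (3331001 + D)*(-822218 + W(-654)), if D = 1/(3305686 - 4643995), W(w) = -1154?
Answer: -3670517134050122576/1338309 ≈ -2.7427e+12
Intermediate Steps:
D = -1/1338309 (D = 1/(-1338309) = -1/1338309 ≈ -7.4721e-7)
(3331001 + D)*(-822218 + W(-654)) = (3331001 - 1/1338309)*(-822218 - 1154) = (4457908617308/1338309)*(-823372) = -3670517134050122576/1338309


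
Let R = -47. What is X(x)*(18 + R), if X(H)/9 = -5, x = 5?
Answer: 1305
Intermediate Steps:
X(H) = -45 (X(H) = 9*(-5) = -45)
X(x)*(18 + R) = -45*(18 - 47) = -45*(-29) = 1305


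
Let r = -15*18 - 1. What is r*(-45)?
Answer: 12195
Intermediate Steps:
r = -271 (r = -270 - 1 = -271)
r*(-45) = -271*(-45) = 12195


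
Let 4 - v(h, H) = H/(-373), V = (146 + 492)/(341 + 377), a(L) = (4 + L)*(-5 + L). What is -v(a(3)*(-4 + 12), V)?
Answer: -535947/133907 ≈ -4.0024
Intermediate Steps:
a(L) = (-5 + L)*(4 + L)
V = 319/359 (V = 638/718 = 638*(1/718) = 319/359 ≈ 0.88858)
v(h, H) = 4 + H/373 (v(h, H) = 4 - H/(-373) = 4 - H*(-1)/373 = 4 - (-1)*H/373 = 4 + H/373)
-v(a(3)*(-4 + 12), V) = -(4 + (1/373)*(319/359)) = -(4 + 319/133907) = -1*535947/133907 = -535947/133907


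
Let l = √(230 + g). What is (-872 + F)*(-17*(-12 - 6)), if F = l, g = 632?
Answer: -266832 + 306*√862 ≈ -2.5785e+5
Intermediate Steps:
l = √862 (l = √(230 + 632) = √862 ≈ 29.360)
F = √862 ≈ 29.360
(-872 + F)*(-17*(-12 - 6)) = (-872 + √862)*(-17*(-12 - 6)) = (-872 + √862)*(-17*(-18)) = (-872 + √862)*306 = -266832 + 306*√862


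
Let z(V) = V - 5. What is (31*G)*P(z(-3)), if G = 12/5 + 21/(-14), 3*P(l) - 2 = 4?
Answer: 279/5 ≈ 55.800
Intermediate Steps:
z(V) = -5 + V
P(l) = 2 (P(l) = ⅔ + (⅓)*4 = ⅔ + 4/3 = 2)
G = 9/10 (G = 12*(⅕) + 21*(-1/14) = 12/5 - 3/2 = 9/10 ≈ 0.90000)
(31*G)*P(z(-3)) = (31*(9/10))*2 = (279/10)*2 = 279/5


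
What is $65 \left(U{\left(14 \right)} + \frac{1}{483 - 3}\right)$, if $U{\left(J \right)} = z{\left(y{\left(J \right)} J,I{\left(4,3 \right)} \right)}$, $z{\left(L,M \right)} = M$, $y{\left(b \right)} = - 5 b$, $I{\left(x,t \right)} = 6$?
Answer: $\frac{37453}{96} \approx 390.14$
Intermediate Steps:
$U{\left(J \right)} = 6$
$65 \left(U{\left(14 \right)} + \frac{1}{483 - 3}\right) = 65 \left(6 + \frac{1}{483 - 3}\right) = 65 \left(6 + \frac{1}{480}\right) = 65 \cdot \frac{2881}{480} = \frac{37453}{96}$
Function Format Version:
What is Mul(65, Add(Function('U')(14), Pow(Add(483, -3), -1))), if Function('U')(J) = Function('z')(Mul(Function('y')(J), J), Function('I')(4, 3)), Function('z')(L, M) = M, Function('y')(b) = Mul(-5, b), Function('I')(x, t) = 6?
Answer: Rational(37453, 96) ≈ 390.14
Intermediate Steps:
Function('U')(J) = 6
Mul(65, Add(Function('U')(14), Pow(Add(483, -3), -1))) = Mul(65, Add(6, Pow(Add(483, -3), -1))) = Mul(65, Add(6, Pow(480, -1))) = Mul(65, Add(6, Rational(1, 480))) = Mul(65, Rational(2881, 480)) = Rational(37453, 96)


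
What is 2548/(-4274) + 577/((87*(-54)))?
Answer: -7218301/10039626 ≈ -0.71898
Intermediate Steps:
2548/(-4274) + 577/((87*(-54))) = 2548*(-1/4274) + 577/(-4698) = -1274/2137 + 577*(-1/4698) = -1274/2137 - 577/4698 = -7218301/10039626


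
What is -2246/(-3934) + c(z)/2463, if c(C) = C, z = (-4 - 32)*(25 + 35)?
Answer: -494257/1614907 ≈ -0.30606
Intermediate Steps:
z = -2160 (z = -36*60 = -2160)
-2246/(-3934) + c(z)/2463 = -2246/(-3934) - 2160/2463 = -2246*(-1/3934) - 2160*1/2463 = 1123/1967 - 720/821 = -494257/1614907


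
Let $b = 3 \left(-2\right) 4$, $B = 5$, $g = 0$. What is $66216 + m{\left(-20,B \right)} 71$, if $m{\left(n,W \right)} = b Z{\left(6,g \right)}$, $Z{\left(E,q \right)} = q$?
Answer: $66216$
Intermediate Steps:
$b = -24$ ($b = \left(-6\right) 4 = -24$)
$m{\left(n,W \right)} = 0$ ($m{\left(n,W \right)} = \left(-24\right) 0 = 0$)
$66216 + m{\left(-20,B \right)} 71 = 66216 + 0 \cdot 71 = 66216 + 0 = 66216$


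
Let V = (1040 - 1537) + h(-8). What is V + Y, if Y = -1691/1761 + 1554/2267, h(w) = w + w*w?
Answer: -1761651370/3992187 ≈ -441.27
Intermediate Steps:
h(w) = w + w²
Y = -1096903/3992187 (Y = -1691*1/1761 + 1554*(1/2267) = -1691/1761 + 1554/2267 = -1096903/3992187 ≈ -0.27476)
V = -441 (V = (1040 - 1537) - 8*(1 - 8) = -497 - 8*(-7) = -497 + 56 = -441)
V + Y = -441 - 1096903/3992187 = -1761651370/3992187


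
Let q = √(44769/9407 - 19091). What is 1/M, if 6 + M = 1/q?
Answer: -1077265608/6463603055 + 2*I*√422243232269/6463603055 ≈ -0.16667 + 0.00020107*I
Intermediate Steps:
q = 2*I*√422243232269/9407 (q = √(44769*(1/9407) - 19091) = √(44769/9407 - 19091) = √(-179544268/9407) = 2*I*√422243232269/9407 ≈ 138.15*I)
M = -6 - I*√422243232269/89772134 (M = -6 + 1/(2*I*√422243232269/9407) = -6 - I*√422243232269/89772134 ≈ -6.0 - 0.0072384*I)
1/M = 1/(-6 - I*√422243232269/89772134)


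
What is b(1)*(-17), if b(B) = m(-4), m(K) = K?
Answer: 68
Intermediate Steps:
b(B) = -4
b(1)*(-17) = -4*(-17) = 68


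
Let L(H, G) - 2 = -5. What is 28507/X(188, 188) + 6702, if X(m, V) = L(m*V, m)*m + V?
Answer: 2491445/376 ≈ 6626.2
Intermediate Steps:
L(H, G) = -3 (L(H, G) = 2 - 5 = -3)
X(m, V) = V - 3*m (X(m, V) = -3*m + V = V - 3*m)
28507/X(188, 188) + 6702 = 28507/(188 - 3*188) + 6702 = 28507/(188 - 564) + 6702 = 28507/(-376) + 6702 = 28507*(-1/376) + 6702 = -28507/376 + 6702 = 2491445/376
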